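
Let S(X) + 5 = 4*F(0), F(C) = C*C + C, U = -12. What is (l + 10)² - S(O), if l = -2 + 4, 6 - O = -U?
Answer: 149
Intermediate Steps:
O = -6 (O = 6 - (-1)*(-12) = 6 - 1*12 = 6 - 12 = -6)
l = 2
F(C) = C + C² (F(C) = C² + C = C + C²)
S(X) = -5 (S(X) = -5 + 4*(0*(1 + 0)) = -5 + 4*(0*1) = -5 + 4*0 = -5 + 0 = -5)
(l + 10)² - S(O) = (2 + 10)² - 1*(-5) = 12² + 5 = 144 + 5 = 149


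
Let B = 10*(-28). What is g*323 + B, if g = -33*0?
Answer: -280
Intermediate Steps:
B = -280
g = 0
g*323 + B = 0*323 - 280 = 0 - 280 = -280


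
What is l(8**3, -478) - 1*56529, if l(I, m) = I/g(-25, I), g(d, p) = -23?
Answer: -1300679/23 ≈ -56551.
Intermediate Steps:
l(I, m) = -I/23 (l(I, m) = I/(-23) = I*(-1/23) = -I/23)
l(8**3, -478) - 1*56529 = -1/23*8**3 - 1*56529 = -1/23*512 - 56529 = -512/23 - 56529 = -1300679/23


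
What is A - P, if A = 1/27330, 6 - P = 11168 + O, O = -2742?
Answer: 230118601/27330 ≈ 8420.0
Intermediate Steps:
P = -8420 (P = 6 - (11168 - 2742) = 6 - 1*8426 = 6 - 8426 = -8420)
A = 1/27330 ≈ 3.6590e-5
A - P = 1/27330 - 1*(-8420) = 1/27330 + 8420 = 230118601/27330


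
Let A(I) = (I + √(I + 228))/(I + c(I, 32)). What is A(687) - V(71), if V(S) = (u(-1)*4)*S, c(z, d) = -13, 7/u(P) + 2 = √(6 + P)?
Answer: -2679137/674 - 1988*√5 + √915/674 ≈ -8420.2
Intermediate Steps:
u(P) = 7/(-2 + √(6 + P))
V(S) = 28*S/(-2 + √5) (V(S) = ((7/(-2 + √(6 - 1)))*4)*S = ((7/(-2 + √5))*4)*S = (28/(-2 + √5))*S = 28*S/(-2 + √5))
A(I) = (I + √(228 + I))/(-13 + I) (A(I) = (I + √(I + 228))/(I - 13) = (I + √(228 + I))/(-13 + I))
A(687) - V(71) = (687 + √(228 + 687))/(-13 + 687) - (56*71 + 28*71*√5) = (687 + √915)/674 - (3976 + 1988*√5) = (687 + √915)/674 + (-3976 - 1988*√5) = (687/674 + √915/674) + (-3976 - 1988*√5) = -2679137/674 - 1988*√5 + √915/674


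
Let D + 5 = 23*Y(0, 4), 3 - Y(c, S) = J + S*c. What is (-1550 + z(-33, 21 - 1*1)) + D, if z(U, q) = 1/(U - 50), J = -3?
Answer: -117612/83 ≈ -1417.0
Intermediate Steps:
z(U, q) = 1/(-50 + U)
Y(c, S) = 6 - S*c (Y(c, S) = 3 - (-3 + S*c) = 3 + (3 - S*c) = 6 - S*c)
D = 133 (D = -5 + 23*(6 - 1*4*0) = -5 + 23*(6 + 0) = -5 + 23*6 = -5 + 138 = 133)
(-1550 + z(-33, 21 - 1*1)) + D = (-1550 + 1/(-50 - 33)) + 133 = (-1550 + 1/(-83)) + 133 = (-1550 - 1/83) + 133 = -128651/83 + 133 = -117612/83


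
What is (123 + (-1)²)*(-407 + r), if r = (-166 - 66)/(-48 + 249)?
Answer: -10172836/201 ≈ -50611.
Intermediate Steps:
r = -232/201 ≈ -1.1542
(123 + (-1)²)*(-407 + r) = (123 + (-1)²)*(-407 - 232/201) = (123 + 1)*(-82039/201) = 124*(-82039/201) = -10172836/201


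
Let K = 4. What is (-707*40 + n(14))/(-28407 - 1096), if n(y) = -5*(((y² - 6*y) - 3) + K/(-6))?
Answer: 86465/88509 ≈ 0.97691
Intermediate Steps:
n(y) = 55/3 - 5*y² + 30*y (n(y) = -5*(((y² - 6*y) - 3) + 4/(-6)) = -5*((-3 + y² - 6*y) + 4*(-⅙)) = -5*((-3 + y² - 6*y) - ⅔) = -5*(-11/3 + y² - 6*y) = 55/3 - 5*y² + 30*y)
(-707*40 + n(14))/(-28407 - 1096) = (-707*40 + (55/3 - 5*14² + 30*14))/(-28407 - 1096) = (-28280 + (55/3 - 5*196 + 420))/(-29503) = (-28280 + (55/3 - 980 + 420))*(-1/29503) = (-28280 - 1625/3)*(-1/29503) = -86465/3*(-1/29503) = 86465/88509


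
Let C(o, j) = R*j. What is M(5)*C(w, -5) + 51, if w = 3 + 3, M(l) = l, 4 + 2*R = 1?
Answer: 177/2 ≈ 88.500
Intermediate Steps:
R = -3/2 (R = -2 + (1/2)*1 = -2 + 1/2 = -3/2 ≈ -1.5000)
w = 6
C(o, j) = -3*j/2
M(5)*C(w, -5) + 51 = 5*(-3/2*(-5)) + 51 = 5*(15/2) + 51 = 75/2 + 51 = 177/2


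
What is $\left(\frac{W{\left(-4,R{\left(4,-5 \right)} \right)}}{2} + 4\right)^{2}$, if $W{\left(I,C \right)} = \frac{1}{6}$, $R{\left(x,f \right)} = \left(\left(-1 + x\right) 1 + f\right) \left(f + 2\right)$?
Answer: $\frac{2401}{144} \approx 16.674$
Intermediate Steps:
$R{\left(x,f \right)} = \left(2 + f\right) \left(-1 + f + x\right)$ ($R{\left(x,f \right)} = \left(\left(-1 + x\right) + f\right) \left(2 + f\right) = \left(-1 + f + x\right) \left(2 + f\right) = \left(2 + f\right) \left(-1 + f + x\right)$)
$W{\left(I,C \right)} = \frac{1}{6}$
$\left(\frac{W{\left(-4,R{\left(4,-5 \right)} \right)}}{2} + 4\right)^{2} = \left(\frac{1}{6 \cdot 2} + 4\right)^{2} = \left(\frac{1}{6} \cdot \frac{1}{2} + 4\right)^{2} = \left(\frac{1}{12} + 4\right)^{2} = \left(\frac{49}{12}\right)^{2} = \frac{2401}{144}$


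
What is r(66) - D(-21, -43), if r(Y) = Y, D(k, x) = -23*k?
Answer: -417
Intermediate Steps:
r(66) - D(-21, -43) = 66 - (-23)*(-21) = 66 - 1*483 = 66 - 483 = -417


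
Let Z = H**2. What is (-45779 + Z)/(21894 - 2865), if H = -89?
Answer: -37858/19029 ≈ -1.9895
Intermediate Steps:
Z = 7921 (Z = (-89)**2 = 7921)
(-45779 + Z)/(21894 - 2865) = (-45779 + 7921)/(21894 - 2865) = -37858/19029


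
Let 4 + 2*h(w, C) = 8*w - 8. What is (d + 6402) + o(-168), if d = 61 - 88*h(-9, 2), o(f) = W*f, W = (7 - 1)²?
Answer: 4111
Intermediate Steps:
h(w, C) = -6 + 4*w (h(w, C) = -2 + (8*w - 8)/2 = -2 + (-8 + 8*w)/2 = -2 + (-4 + 4*w) = -6 + 4*w)
W = 36 (W = 6² = 36)
o(f) = 36*f
d = 3757 (d = 61 - 88*(-6 + 4*(-9)) = 61 - 88*(-6 - 36) = 61 - 88*(-42) = 61 + 3696 = 3757)
(d + 6402) + o(-168) = (3757 + 6402) + 36*(-168) = 10159 - 6048 = 4111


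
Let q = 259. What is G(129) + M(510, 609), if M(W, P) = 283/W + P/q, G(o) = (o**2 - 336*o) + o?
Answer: -501396539/18870 ≈ -26571.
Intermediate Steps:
G(o) = o**2 - 335*o
M(W, P) = 283/W + P/259
G(129) + M(510, 609) = 129*(-335 + 129) + (283/510 + (1/259)*609) = 129*(-206) + (283*(1/510) + 87/37) = -26574 + (283/510 + 87/37) = -26574 + 54841/18870 = -501396539/18870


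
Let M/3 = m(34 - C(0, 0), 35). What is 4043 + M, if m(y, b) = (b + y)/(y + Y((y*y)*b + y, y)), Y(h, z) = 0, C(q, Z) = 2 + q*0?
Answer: 129577/32 ≈ 4049.3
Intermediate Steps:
C(q, Z) = 2 (C(q, Z) = 2 + 0 = 2)
m(y, b) = (b + y)/y (m(y, b) = (b + y)/(y + 0) = (b + y)/y)
M = 201/32 (M = 3*((35 + (34 - 1*2))/(34 - 1*2)) = 3*((35 + (34 - 2))/(34 - 2)) = 3*((35 + 32)/32) = 3*((1/32)*67) = 3*(67/32) = 201/32 ≈ 6.2813)
4043 + M = 4043 + 201/32 = 129577/32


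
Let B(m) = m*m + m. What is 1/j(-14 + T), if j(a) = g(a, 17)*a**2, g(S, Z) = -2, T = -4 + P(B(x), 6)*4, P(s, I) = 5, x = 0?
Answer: -1/8 ≈ -0.12500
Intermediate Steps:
B(m) = m + m**2 (B(m) = m**2 + m = m + m**2)
T = 16 (T = -4 + 5*4 = -4 + 20 = 16)
j(a) = -2*a**2
1/j(-14 + T) = 1/(-2*(-14 + 16)**2) = 1/(-2*2**2) = 1/(-2*4) = 1/(-8) = -1/8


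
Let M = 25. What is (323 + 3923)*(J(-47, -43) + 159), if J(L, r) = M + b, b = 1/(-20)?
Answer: 7810517/10 ≈ 7.8105e+5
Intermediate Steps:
b = -1/20 ≈ -0.050000
J(L, r) = 499/20 (J(L, r) = 25 - 1/20 = 499/20)
(323 + 3923)*(J(-47, -43) + 159) = (323 + 3923)*(499/20 + 159) = 4246*(3679/20) = 7810517/10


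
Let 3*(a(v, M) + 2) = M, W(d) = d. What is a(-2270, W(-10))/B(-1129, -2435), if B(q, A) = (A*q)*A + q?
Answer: 8/10041144231 ≈ 7.9672e-10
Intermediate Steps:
B(q, A) = q + q*A² (B(q, A) = q*A² + q = q + q*A²)
a(v, M) = -2 + M/3
a(-2270, W(-10))/B(-1129, -2435) = (-2 + (⅓)*(-10))/((-1129*(1 + (-2435)²))) = (-2 - 10/3)/((-1129*(1 + 5929225))) = -16/(3*((-1129*5929226))) = -16/3/(-6694096154) = -16/3*(-1/6694096154) = 8/10041144231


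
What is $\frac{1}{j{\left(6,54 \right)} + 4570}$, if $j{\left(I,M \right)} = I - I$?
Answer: $\frac{1}{4570} \approx 0.00021882$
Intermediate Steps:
$j{\left(I,M \right)} = 0$
$\frac{1}{j{\left(6,54 \right)} + 4570} = \frac{1}{0 + 4570} = \frac{1}{4570}$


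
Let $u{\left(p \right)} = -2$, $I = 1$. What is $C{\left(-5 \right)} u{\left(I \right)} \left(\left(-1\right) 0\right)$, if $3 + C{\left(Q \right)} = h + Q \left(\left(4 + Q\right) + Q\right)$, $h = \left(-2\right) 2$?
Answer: $0$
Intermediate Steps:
$h = -4$
$C{\left(Q \right)} = -7 + Q \left(4 + 2 Q\right)$ ($C{\left(Q \right)} = -3 + \left(-4 + Q \left(\left(4 + Q\right) + Q\right)\right) = -3 + \left(-4 + Q \left(4 + 2 Q\right)\right) = -7 + Q \left(4 + 2 Q\right)$)
$C{\left(-5 \right)} u{\left(I \right)} \left(\left(-1\right) 0\right) = \left(-7 + 2 \left(-5\right)^{2} + 4 \left(-5\right)\right) \left(-2\right) \left(\left(-1\right) 0\right) = \left(-7 + 2 \cdot 25 - 20\right) \left(-2\right) 0 = \left(-7 + 50 - 20\right) \left(-2\right) 0 = 23 \left(-2\right) 0 = \left(-46\right) 0 = 0$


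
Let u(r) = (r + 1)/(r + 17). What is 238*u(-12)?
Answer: -2618/5 ≈ -523.60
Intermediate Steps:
u(r) = (1 + r)/(17 + r)
238*u(-12) = 238*((1 - 12)/(17 - 12)) = 238*(-11/5) = -2618/5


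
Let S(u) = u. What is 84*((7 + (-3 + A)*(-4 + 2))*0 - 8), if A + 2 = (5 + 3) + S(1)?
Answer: -672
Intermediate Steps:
A = 7 (A = -2 + ((5 + 3) + 1) = -2 + (8 + 1) = -2 + 9 = 7)
84*((7 + (-3 + A)*(-4 + 2))*0 - 8) = 84*((7 + (-3 + 7)*(-4 + 2))*0 - 8) = 84*((7 + 4*(-2))*0 - 8) = 84*((7 - 8)*0 - 8) = 84*(-1*0 - 8) = 84*(0 - 8) = 84*(-8) = -672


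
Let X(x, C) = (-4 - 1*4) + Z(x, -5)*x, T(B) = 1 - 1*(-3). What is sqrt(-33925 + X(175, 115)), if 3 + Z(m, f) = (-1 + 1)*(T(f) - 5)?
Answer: I*sqrt(34458) ≈ 185.63*I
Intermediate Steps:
T(B) = 4 (T(B) = 1 + 3 = 4)
Z(m, f) = -3 (Z(m, f) = -3 + (-1 + 1)*(4 - 5) = -3 + 0*(-1) = -3 + 0 = -3)
X(x, C) = -8 - 3*x (X(x, C) = (-4 - 1*4) - 3*x = (-4 - 4) - 3*x = -8 - 3*x)
sqrt(-33925 + X(175, 115)) = sqrt(-33925 + (-8 - 3*175)) = sqrt(-33925 + (-8 - 525)) = sqrt(-33925 - 533) = sqrt(-34458) = I*sqrt(34458)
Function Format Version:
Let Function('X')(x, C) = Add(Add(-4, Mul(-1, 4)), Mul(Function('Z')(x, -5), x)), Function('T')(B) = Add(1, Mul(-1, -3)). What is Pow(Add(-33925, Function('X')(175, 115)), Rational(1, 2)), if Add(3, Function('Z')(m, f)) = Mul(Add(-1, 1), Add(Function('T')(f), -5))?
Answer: Mul(I, Pow(34458, Rational(1, 2))) ≈ Mul(185.63, I)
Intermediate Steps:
Function('T')(B) = 4 (Function('T')(B) = Add(1, 3) = 4)
Function('Z')(m, f) = -3 (Function('Z')(m, f) = Add(-3, Mul(Add(-1, 1), Add(4, -5))) = Add(-3, Mul(0, -1)) = Add(-3, 0) = -3)
Function('X')(x, C) = Add(-8, Mul(-3, x)) (Function('X')(x, C) = Add(Add(-4, Mul(-1, 4)), Mul(-3, x)) = Add(Add(-4, -4), Mul(-3, x)) = Add(-8, Mul(-3, x)))
Pow(Add(-33925, Function('X')(175, 115)), Rational(1, 2)) = Pow(Add(-33925, Add(-8, Mul(-3, 175))), Rational(1, 2)) = Pow(Add(-33925, Add(-8, -525)), Rational(1, 2)) = Pow(Add(-33925, -533), Rational(1, 2)) = Pow(-34458, Rational(1, 2)) = Mul(I, Pow(34458, Rational(1, 2)))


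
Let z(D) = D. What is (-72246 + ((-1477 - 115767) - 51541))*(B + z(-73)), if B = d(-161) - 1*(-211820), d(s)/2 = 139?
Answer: -51104597775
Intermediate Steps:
d(s) = 278 (d(s) = 2*139 = 278)
B = 212098 (B = 278 - 1*(-211820) = 278 + 211820 = 212098)
(-72246 + ((-1477 - 115767) - 51541))*(B + z(-73)) = (-72246 + ((-1477 - 115767) - 51541))*(212098 - 73) = (-72246 + (-117244 - 51541))*212025 = (-72246 - 168785)*212025 = -241031*212025 = -51104597775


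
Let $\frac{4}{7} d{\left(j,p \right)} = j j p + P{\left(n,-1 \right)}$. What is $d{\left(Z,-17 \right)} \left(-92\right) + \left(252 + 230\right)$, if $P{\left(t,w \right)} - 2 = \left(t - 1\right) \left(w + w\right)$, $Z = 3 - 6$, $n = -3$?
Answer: $23505$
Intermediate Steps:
$Z = -3$
$P{\left(t,w \right)} = 2 + 2 w \left(-1 + t\right)$ ($P{\left(t,w \right)} = 2 + \left(t - 1\right) \left(w + w\right) = 2 + \left(-1 + t\right) 2 w = 2 + 2 w \left(-1 + t\right)$)
$d{\left(j,p \right)} = \frac{35}{2} + \frac{7 p j^{2}}{4}$ ($d{\left(j,p \right)} = \frac{7 \left(j j p + \left(2 - -2 + 2 \left(-3\right) \left(-1\right)\right)\right)}{4} = \frac{7 \left(j^{2} p + \left(2 + 2 + 6\right)\right)}{4} = \frac{7 \left(p j^{2} + 10\right)}{4} = \frac{7 \left(10 + p j^{2}\right)}{4} = \frac{35}{2} + \frac{7 p j^{2}}{4}$)
$d{\left(Z,-17 \right)} \left(-92\right) + \left(252 + 230\right) = \left(\frac{35}{2} + \frac{7}{4} \left(-17\right) \left(-3\right)^{2}\right) \left(-92\right) + \left(252 + 230\right) = \left(\frac{35}{2} + \frac{7}{4} \left(-17\right) 9\right) \left(-92\right) + 482 = \left(\frac{35}{2} - \frac{1071}{4}\right) \left(-92\right) + 482 = \left(- \frac{1001}{4}\right) \left(-92\right) + 482 = 23023 + 482 = 23505$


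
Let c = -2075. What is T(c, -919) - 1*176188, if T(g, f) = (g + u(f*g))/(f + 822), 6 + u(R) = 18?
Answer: -17088173/97 ≈ -1.7617e+5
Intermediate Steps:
u(R) = 12 (u(R) = -6 + 18 = 12)
T(g, f) = (12 + g)/(822 + f) (T(g, f) = (g + 12)/(f + 822) = (12 + g)/(822 + f))
T(c, -919) - 1*176188 = (12 - 2075)/(822 - 919) - 1*176188 = -2063/(-97) - 176188 = -1/97*(-2063) - 176188 = 2063/97 - 176188 = -17088173/97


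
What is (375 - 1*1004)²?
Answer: 395641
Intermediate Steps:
(375 - 1*1004)² = (375 - 1004)² = (-629)² = 395641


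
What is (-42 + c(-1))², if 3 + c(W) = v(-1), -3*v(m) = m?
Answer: 17956/9 ≈ 1995.1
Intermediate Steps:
v(m) = -m/3
c(W) = -8/3 (c(W) = -3 - ⅓*(-1) = -3 + ⅓ = -8/3)
(-42 + c(-1))² = (-42 - 8/3)² = (-134/3)² = 17956/9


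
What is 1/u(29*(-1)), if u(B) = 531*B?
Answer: -1/15399 ≈ -6.4939e-5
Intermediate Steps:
1/u(29*(-1)) = 1/(531*(29*(-1))) = 1/(531*(-29)) = 1/(-15399) = -1/15399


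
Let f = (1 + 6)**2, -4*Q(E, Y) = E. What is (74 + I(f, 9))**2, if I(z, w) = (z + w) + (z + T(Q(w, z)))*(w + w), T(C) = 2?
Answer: 1102500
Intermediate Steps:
Q(E, Y) = -E/4
f = 49 (f = 7**2 = 49)
I(z, w) = w + z + 2*w*(2 + z) (I(z, w) = (z + w) + (z + 2)*(w + w) = (w + z) + (2 + z)*(2*w) = (w + z) + 2*w*(2 + z) = w + z + 2*w*(2 + z))
(74 + I(f, 9))**2 = (74 + (49 + 5*9 + 2*9*49))**2 = (74 + (49 + 45 + 882))**2 = (74 + 976)**2 = 1050**2 = 1102500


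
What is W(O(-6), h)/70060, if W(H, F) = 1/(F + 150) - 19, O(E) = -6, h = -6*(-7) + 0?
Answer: -3647/13451520 ≈ -0.00027112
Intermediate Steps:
h = 42 (h = 42 + 0 = 42)
W(H, F) = -19 + 1/(150 + F) (W(H, F) = 1/(150 + F) - 19 = -19 + 1/(150 + F))
W(O(-6), h)/70060 = ((-2849 - 19*42)/(150 + 42))/70060 = ((-2849 - 798)/192)*(1/70060) = ((1/192)*(-3647))*(1/70060) = -3647/192*1/70060 = -3647/13451520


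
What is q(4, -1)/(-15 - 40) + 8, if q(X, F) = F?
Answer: 441/55 ≈ 8.0182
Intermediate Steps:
q(4, -1)/(-15 - 40) + 8 = -1/(-15 - 40) + 8 = -1/(-55) + 8 = -1*(-1/55) + 8 = 1/55 + 8 = 441/55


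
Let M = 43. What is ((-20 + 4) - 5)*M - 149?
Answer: -1052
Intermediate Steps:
((-20 + 4) - 5)*M - 149 = ((-20 + 4) - 5)*43 - 149 = (-16 - 5)*43 - 149 = -21*43 - 149 = -903 - 149 = -1052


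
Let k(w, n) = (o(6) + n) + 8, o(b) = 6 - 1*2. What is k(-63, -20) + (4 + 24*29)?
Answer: 692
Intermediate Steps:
o(b) = 4 (o(b) = 6 - 2 = 4)
k(w, n) = 12 + n (k(w, n) = (4 + n) + 8 = 12 + n)
k(-63, -20) + (4 + 24*29) = (12 - 20) + (4 + 24*29) = -8 + (4 + 696) = -8 + 700 = 692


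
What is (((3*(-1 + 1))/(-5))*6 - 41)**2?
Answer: 1681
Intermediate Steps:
(((3*(-1 + 1))/(-5))*6 - 41)**2 = (((3*0)*(-1/5))*6 - 41)**2 = ((0*(-1/5))*6 - 41)**2 = (0*6 - 41)**2 = (0 - 41)**2 = (-41)**2 = 1681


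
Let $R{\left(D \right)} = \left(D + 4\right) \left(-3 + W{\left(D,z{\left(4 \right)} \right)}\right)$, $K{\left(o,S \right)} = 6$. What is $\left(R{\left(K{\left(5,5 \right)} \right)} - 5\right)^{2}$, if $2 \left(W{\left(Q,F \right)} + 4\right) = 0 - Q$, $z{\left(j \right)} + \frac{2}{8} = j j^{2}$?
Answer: $11025$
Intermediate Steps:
$z{\left(j \right)} = - \frac{1}{4} + j^{3}$ ($z{\left(j \right)} = - \frac{1}{4} + j j^{2} = - \frac{1}{4} + j^{3}$)
$W{\left(Q,F \right)} = -4 - \frac{Q}{2}$ ($W{\left(Q,F \right)} = -4 + \frac{0 - Q}{2} = -4 + \frac{\left(-1\right) Q}{2} = -4 - \frac{Q}{2}$)
$R{\left(D \right)} = \left(-7 - \frac{D}{2}\right) \left(4 + D\right)$ ($R{\left(D \right)} = \left(D + 4\right) \left(-3 - \left(4 + \frac{D}{2}\right)\right) = \left(4 + D\right) \left(-7 - \frac{D}{2}\right) = \left(-7 - \frac{D}{2}\right) \left(4 + D\right)$)
$\left(R{\left(K{\left(5,5 \right)} \right)} - 5\right)^{2} = \left(\left(-28 - 54 - \frac{6^{2}}{2}\right) - 5\right)^{2} = \left(\left(-28 - 54 - 18\right) - 5\right)^{2} = \left(-100 - 5\right)^{2} = \left(-105\right)^{2} = 11025$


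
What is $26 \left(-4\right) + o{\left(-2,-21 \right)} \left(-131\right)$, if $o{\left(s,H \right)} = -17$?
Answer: $2123$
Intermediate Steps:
$26 \left(-4\right) + o{\left(-2,-21 \right)} \left(-131\right) = 26 \left(-4\right) - -2227 = -104 + 2227 = 2123$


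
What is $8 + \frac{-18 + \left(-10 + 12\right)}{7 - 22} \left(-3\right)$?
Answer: $\frac{24}{5} \approx 4.8$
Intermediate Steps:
$8 + \frac{-18 + \left(-10 + 12\right)}{7 - 22} \left(-3\right) = 8 + \frac{-18 + 2}{-15} \left(-3\right) = 8 + \left(-16\right) \left(- \frac{1}{15}\right) \left(-3\right) = 8 + \frac{16}{15} \left(-3\right) = 8 - \frac{16}{5} = \frac{24}{5}$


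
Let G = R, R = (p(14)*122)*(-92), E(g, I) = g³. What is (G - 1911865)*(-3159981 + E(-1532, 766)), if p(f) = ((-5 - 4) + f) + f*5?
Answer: 9909891664495085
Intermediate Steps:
p(f) = -9 + 6*f (p(f) = (-9 + f) + 5*f = -9 + 6*f)
R = -841800 (R = ((-9 + 6*14)*122)*(-92) = ((-9 + 84)*122)*(-92) = (75*122)*(-92) = 9150*(-92) = -841800)
G = -841800
(G - 1911865)*(-3159981 + E(-1532, 766)) = (-841800 - 1911865)*(-3159981 + (-1532)³) = -2753665*(-3159981 - 3595640768) = -2753665*(-3598800749) = 9909891664495085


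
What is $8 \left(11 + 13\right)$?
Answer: $192$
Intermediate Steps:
$8 \left(11 + 13\right) = 8 \cdot 24 = 192$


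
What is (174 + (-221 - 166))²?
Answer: 45369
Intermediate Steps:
(174 + (-221 - 166))² = (174 - 387)² = (-213)² = 45369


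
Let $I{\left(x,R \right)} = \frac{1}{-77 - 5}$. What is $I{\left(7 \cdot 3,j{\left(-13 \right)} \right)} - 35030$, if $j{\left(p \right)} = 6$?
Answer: $- \frac{2872461}{82} \approx -35030.0$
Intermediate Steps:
$I{\left(x,R \right)} = - \frac{1}{82}$ ($I{\left(x,R \right)} = \frac{1}{-82} = - \frac{1}{82}$)
$I{\left(7 \cdot 3,j{\left(-13 \right)} \right)} - 35030 = - \frac{1}{82} - 35030 = - \frac{2872461}{82}$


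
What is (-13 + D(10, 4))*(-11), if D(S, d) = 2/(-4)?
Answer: 297/2 ≈ 148.50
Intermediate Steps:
D(S, d) = -1/2 (D(S, d) = 2*(-1/4) = -1/2)
(-13 + D(10, 4))*(-11) = (-13 - 1/2)*(-11) = -27/2*(-11) = 297/2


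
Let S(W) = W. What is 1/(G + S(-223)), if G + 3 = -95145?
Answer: -1/95371 ≈ -1.0485e-5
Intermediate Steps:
G = -95148 (G = -3 - 95145 = -95148)
1/(G + S(-223)) = 1/(-95148 - 223) = 1/(-95371) = -1/95371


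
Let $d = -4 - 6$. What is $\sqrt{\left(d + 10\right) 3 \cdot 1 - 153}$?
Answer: $3 i \sqrt{17} \approx 12.369 i$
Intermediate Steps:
$d = -10$ ($d = -4 - 6 = -10$)
$\sqrt{\left(d + 10\right) 3 \cdot 1 - 153} = \sqrt{\left(-10 + 10\right) 3 \cdot 1 - 153} = \sqrt{0 \cdot 3 - 153} = \sqrt{0 - 153} = \sqrt{-153} = 3 i \sqrt{17}$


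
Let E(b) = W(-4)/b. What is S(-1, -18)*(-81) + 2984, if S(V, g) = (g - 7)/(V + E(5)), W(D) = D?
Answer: 1859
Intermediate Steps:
E(b) = -4/b
S(V, g) = (-7 + g)/(-⅘ + V) (S(V, g) = (g - 7)/(V - 4/5) = (-7 + g)/(V - 4*⅕) = (-7 + g)/(V - ⅘) = (-7 + g)/(-⅘ + V))
S(-1, -18)*(-81) + 2984 = (5*(-7 - 18)/(-4 + 5*(-1)))*(-81) + 2984 = (5*(-25)/(-4 - 5))*(-81) + 2984 = (5*(-25)/(-9))*(-81) + 2984 = (5*(-⅑)*(-25))*(-81) + 2984 = (125/9)*(-81) + 2984 = -1125 + 2984 = 1859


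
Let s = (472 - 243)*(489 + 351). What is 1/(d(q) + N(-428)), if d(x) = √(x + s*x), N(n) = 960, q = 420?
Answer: -16/1331167 + √20197905/39935010 ≈ 0.00010052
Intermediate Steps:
s = 192360 (s = 229*840 = 192360)
d(x) = √192361*√x (d(x) = √(x + 192360*x) = √(192361*x) = √192361*√x)
1/(d(q) + N(-428)) = 1/(√192361*√420 + 960) = 1/(√192361*(2*√105) + 960) = 1/(2*√20197905 + 960) = 1/(960 + 2*√20197905)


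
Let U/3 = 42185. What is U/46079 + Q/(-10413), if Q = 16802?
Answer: 837593/739323 ≈ 1.1329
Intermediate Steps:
U = 126555 (U = 3*42185 = 126555)
U/46079 + Q/(-10413) = 126555/46079 + 16802/(-10413) = 126555*(1/46079) + 16802*(-1/10413) = 195/71 - 16802/10413 = 837593/739323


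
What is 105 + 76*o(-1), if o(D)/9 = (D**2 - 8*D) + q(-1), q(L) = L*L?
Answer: 6945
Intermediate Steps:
q(L) = L**2
o(D) = 9 - 72*D + 9*D**2 (o(D) = 9*((D**2 - 8*D) + (-1)**2) = 9*((D**2 - 8*D) + 1) = 9*(1 + D**2 - 8*D) = 9 - 72*D + 9*D**2)
105 + 76*o(-1) = 105 + 76*(9 - 72*(-1) + 9*(-1)**2) = 105 + 76*(9 + 72 + 9*1) = 105 + 76*(9 + 72 + 9) = 105 + 76*90 = 105 + 6840 = 6945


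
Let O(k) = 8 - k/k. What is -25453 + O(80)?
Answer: -25446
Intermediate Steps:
O(k) = 7 (O(k) = 8 - 1*1 = 8 - 1 = 7)
-25453 + O(80) = -25453 + 7 = -25446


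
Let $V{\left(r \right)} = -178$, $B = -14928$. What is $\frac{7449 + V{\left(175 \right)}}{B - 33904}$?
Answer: $- \frac{7271}{48832} \approx -0.1489$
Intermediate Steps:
$\frac{7449 + V{\left(175 \right)}}{B - 33904} = \frac{7449 - 178}{-14928 - 33904} = \frac{7271}{-48832} = 7271 \left(- \frac{1}{48832}\right) = - \frac{7271}{48832}$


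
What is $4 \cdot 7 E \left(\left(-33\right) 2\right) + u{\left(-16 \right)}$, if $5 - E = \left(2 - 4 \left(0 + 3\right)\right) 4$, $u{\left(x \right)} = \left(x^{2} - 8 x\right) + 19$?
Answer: $-82757$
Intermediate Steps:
$u{\left(x \right)} = 19 + x^{2} - 8 x$
$E = 45$ ($E = 5 - \left(2 - 4 \left(0 + 3\right)\right) 4 = 5 - \left(2 - 12\right) 4 = 5 - \left(-10\right) 4 = 5 - -40 = 5 + 40 = 45$)
$4 \cdot 7 E \left(\left(-33\right) 2\right) + u{\left(-16 \right)} = 4 \cdot 7 \cdot 45 \left(\left(-33\right) 2\right) + \left(19 + \left(-16\right)^{2} - -128\right) = 28 \cdot 45 \left(-66\right) + \left(19 + 256 + 128\right) = 1260 \left(-66\right) + 403 = -83160 + 403 = -82757$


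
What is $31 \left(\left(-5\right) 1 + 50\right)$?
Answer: $1395$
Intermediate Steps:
$31 \left(\left(-5\right) 1 + 50\right) = 31 \left(-5 + 50\right) = 31 \cdot 45 = 1395$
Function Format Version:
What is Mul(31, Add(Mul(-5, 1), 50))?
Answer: 1395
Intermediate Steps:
Mul(31, Add(Mul(-5, 1), 50)) = Mul(31, Add(-5, 50)) = Mul(31, 45) = 1395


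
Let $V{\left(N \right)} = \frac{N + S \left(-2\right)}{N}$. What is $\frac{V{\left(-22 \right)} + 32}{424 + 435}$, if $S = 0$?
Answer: $\frac{33}{859} \approx 0.038417$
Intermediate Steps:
$V{\left(N \right)} = 1$ ($V{\left(N \right)} = \frac{N + 0 \left(-2\right)}{N} = \frac{N + 0}{N} = \frac{N}{N} = 1$)
$\frac{V{\left(-22 \right)} + 32}{424 + 435} = \frac{1 + 32}{424 + 435} = \frac{33}{859}$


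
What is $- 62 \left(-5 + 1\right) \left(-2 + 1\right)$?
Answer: $-248$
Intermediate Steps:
$- 62 \left(-5 + 1\right) \left(-2 + 1\right) = - 62 \left(\left(-4\right) \left(-1\right)\right) = \left(-62\right) 4 = -248$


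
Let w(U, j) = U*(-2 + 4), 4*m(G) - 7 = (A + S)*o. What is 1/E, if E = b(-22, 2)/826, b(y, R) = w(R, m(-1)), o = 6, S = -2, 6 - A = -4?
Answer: 413/2 ≈ 206.50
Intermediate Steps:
A = 10 (A = 6 - 1*(-4) = 6 + 4 = 10)
m(G) = 55/4 (m(G) = 7/4 + ((10 - 2)*6)/4 = 7/4 + (8*6)/4 = 7/4 + (1/4)*48 = 7/4 + 12 = 55/4)
w(U, j) = 2*U (w(U, j) = U*2 = 2*U)
b(y, R) = 2*R
E = 2/413 (E = (2*2)/826 = 4*(1/826) = 2/413 ≈ 0.0048426)
1/E = 1/(2/413) = 413/2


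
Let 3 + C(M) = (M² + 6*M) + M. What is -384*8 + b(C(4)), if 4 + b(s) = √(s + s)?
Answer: -3076 + √82 ≈ -3066.9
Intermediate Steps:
C(M) = -3 + M² + 7*M (C(M) = -3 + ((M² + 6*M) + M) = -3 + (M² + 7*M) = -3 + M² + 7*M)
b(s) = -4 + √2*√s (b(s) = -4 + √(s + s) = -4 + √(2*s) = -4 + √2*√s)
-384*8 + b(C(4)) = -384*8 + (-4 + √2*√(-3 + 4² + 7*4)) = -3072 + (-4 + √2*√(-3 + 16 + 28)) = -3072 + (-4 + √2*√41) = -3072 + (-4 + √82) = -3076 + √82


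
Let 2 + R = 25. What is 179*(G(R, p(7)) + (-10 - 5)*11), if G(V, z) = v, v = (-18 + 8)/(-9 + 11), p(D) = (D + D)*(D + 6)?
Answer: -30430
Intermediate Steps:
R = 23 (R = -2 + 25 = 23)
p(D) = 2*D*(6 + D) (p(D) = (2*D)*(6 + D) = 2*D*(6 + D))
v = -5 (v = -10/2 = -10*½ = -5)
G(V, z) = -5
179*(G(R, p(7)) + (-10 - 5)*11) = 179*(-5 + (-10 - 5)*11) = 179*(-5 - 15*11) = 179*(-5 - 165) = 179*(-170) = -30430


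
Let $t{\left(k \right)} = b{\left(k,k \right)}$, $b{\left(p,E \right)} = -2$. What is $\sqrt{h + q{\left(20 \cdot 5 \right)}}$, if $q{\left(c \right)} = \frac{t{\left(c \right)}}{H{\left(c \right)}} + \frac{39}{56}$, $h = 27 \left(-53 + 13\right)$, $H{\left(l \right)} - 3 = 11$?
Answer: $\frac{i \sqrt{846286}}{28} \approx 32.855 i$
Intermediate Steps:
$t{\left(k \right)} = -2$
$H{\left(l \right)} = 14$ ($H{\left(l \right)} = 3 + 11 = 14$)
$h = -1080$ ($h = 27 \left(-40\right) = -1080$)
$q{\left(c \right)} = \frac{31}{56}$ ($q{\left(c \right)} = - \frac{2}{14} + \frac{39}{56} = \left(-2\right) \frac{1}{14} + 39 \cdot \frac{1}{56} = - \frac{1}{7} + \frac{39}{56} = \frac{31}{56}$)
$\sqrt{h + q{\left(20 \cdot 5 \right)}} = \sqrt{-1080 + \frac{31}{56}} = \sqrt{- \frac{60449}{56}} = \frac{i \sqrt{846286}}{28}$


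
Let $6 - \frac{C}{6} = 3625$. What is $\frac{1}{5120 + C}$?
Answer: $- \frac{1}{16594} \approx -6.0263 \cdot 10^{-5}$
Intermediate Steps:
$C = -21714$ ($C = 36 - 21750 = -21714$)
$\frac{1}{5120 + C} = \frac{1}{5120 - 21714} = \frac{1}{-16594} = - \frac{1}{16594}$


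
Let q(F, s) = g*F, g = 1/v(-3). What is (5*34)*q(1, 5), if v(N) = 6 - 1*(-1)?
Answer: 170/7 ≈ 24.286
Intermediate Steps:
v(N) = 7 (v(N) = 6 + 1 = 7)
g = ⅐ (g = 1/7 = ⅐ ≈ 0.14286)
q(F, s) = F/7
(5*34)*q(1, 5) = (5*34)*((⅐)*1) = 170*(⅐) = 170/7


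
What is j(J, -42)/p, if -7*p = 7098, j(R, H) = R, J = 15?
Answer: -5/338 ≈ -0.014793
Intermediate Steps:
p = -1014 (p = -⅐*7098 = -1014)
j(J, -42)/p = 15/(-1014) = 15*(-1/1014) = -5/338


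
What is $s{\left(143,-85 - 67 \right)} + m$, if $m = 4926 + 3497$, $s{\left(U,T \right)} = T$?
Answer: $8271$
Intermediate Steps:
$m = 8423$
$s{\left(143,-85 - 67 \right)} + m = \left(-85 - 67\right) + 8423 = -152 + 8423 = 8271$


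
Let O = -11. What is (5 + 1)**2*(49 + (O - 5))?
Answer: 1188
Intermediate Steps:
(5 + 1)**2*(49 + (O - 5)) = (5 + 1)**2*(49 + (-11 - 5)) = 6**2*(49 - 16) = 36*33 = 1188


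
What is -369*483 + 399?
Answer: -177828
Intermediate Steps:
-369*483 + 399 = -178227 + 399 = -177828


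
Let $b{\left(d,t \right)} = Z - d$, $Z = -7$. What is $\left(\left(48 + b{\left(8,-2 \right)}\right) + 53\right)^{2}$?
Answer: $7396$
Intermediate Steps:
$b{\left(d,t \right)} = -7 - d$
$\left(\left(48 + b{\left(8,-2 \right)}\right) + 53\right)^{2} = \left(\left(48 - 15\right) + 53\right)^{2} = \left(33 + 53\right)^{2} = 86^{2} = 7396$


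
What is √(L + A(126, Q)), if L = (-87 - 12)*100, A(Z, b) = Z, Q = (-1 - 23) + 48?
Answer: 3*I*√1086 ≈ 98.864*I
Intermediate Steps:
Q = 24 (Q = -24 + 48 = 24)
L = -9900 (L = -99*100 = -9900)
√(L + A(126, Q)) = √(-9900 + 126) = √(-9774) = 3*I*√1086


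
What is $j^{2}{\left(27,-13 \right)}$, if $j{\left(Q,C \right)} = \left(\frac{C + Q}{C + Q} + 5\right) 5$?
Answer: $900$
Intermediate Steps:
$j{\left(Q,C \right)} = 30$ ($j{\left(Q,C \right)} = \left(1 + 5\right) 5 = 6 \cdot 5 = 30$)
$j^{2}{\left(27,-13 \right)} = 30^{2} = 900$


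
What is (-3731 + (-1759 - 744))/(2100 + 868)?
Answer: -3117/1484 ≈ -2.1004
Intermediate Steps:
(-3731 + (-1759 - 744))/(2100 + 868) = (-3731 - 2503)/2968 = -6234*1/2968 = -3117/1484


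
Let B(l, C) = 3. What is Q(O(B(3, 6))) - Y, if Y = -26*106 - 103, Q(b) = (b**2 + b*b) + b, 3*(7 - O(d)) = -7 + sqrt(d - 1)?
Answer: 3043 - 115*sqrt(2)/9 ≈ 3024.9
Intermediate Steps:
O(d) = 28/3 - sqrt(-1 + d)/3 (O(d) = 7 - (-7 + sqrt(d - 1))/3 = 7 - (-7 + sqrt(-1 + d))/3 = 7 + (7/3 - sqrt(-1 + d)/3) = 28/3 - sqrt(-1 + d)/3)
Q(b) = b + 2*b**2 (Q(b) = (b**2 + b**2) + b = 2*b**2 + b = b + 2*b**2)
Y = -2859 (Y = -2756 - 103 = -2859)
Q(O(B(3, 6))) - Y = (28/3 - sqrt(-1 + 3)/3)*(1 + 2*(28/3 - sqrt(-1 + 3)/3)) - 1*(-2859) = (28/3 - sqrt(2)/3)*(1 + 2*(28/3 - sqrt(2)/3)) + 2859 = (28/3 - sqrt(2)/3)*(1 + (56/3 - 2*sqrt(2)/3)) + 2859 = (28/3 - sqrt(2)/3)*(59/3 - 2*sqrt(2)/3) + 2859 = 2859 + (28/3 - sqrt(2)/3)*(59/3 - 2*sqrt(2)/3)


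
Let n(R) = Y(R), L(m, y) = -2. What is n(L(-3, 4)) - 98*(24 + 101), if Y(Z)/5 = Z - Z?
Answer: -12250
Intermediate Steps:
Y(Z) = 0 (Y(Z) = 5*(Z - Z) = 5*0 = 0)
n(R) = 0
n(L(-3, 4)) - 98*(24 + 101) = 0 - 98*(24 + 101) = 0 - 98*125 = 0 - 1*12250 = 0 - 12250 = -12250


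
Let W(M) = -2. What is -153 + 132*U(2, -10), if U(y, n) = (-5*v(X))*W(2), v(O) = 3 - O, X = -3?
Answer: 7767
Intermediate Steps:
U(y, n) = 60 (U(y, n) = -5*(3 - 1*(-3))*(-2) = -5*(3 + 3)*(-2) = -5*6*(-2) = -30*(-2) = 60)
-153 + 132*U(2, -10) = -153 + 132*60 = -153 + 7920 = 7767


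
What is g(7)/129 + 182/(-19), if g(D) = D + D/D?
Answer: -23326/2451 ≈ -9.5169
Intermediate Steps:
g(D) = 1 + D (g(D) = D + 1 = 1 + D)
g(7)/129 + 182/(-19) = (1 + 7)/129 + 182/(-19) = 8*(1/129) + 182*(-1/19) = 8/129 - 182/19 = -23326/2451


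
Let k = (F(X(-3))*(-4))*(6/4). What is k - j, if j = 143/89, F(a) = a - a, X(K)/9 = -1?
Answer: -143/89 ≈ -1.6067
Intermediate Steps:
X(K) = -9 (X(K) = 9*(-1) = -9)
F(a) = 0
j = 143/89 (j = 143*(1/89) = 143/89 ≈ 1.6067)
k = 0 (k = (0*(-4))*(6/4) = 0*(6*(¼)) = 0*(3/2) = 0)
k - j = 0 - 1*143/89 = 0 - 143/89 = -143/89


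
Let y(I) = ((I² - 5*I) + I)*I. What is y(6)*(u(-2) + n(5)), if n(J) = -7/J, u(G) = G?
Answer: -1224/5 ≈ -244.80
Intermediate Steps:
y(I) = I*(I² - 4*I) (y(I) = (I² - 4*I)*I = I*(I² - 4*I))
y(6)*(u(-2) + n(5)) = (6²*(-4 + 6))*(-2 - 7/5) = (36*2)*(-2 - 7*⅕) = 72*(-2 - 7/5) = 72*(-17/5) = -1224/5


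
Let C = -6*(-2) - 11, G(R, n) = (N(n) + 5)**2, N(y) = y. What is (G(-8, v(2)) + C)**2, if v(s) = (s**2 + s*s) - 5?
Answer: 4225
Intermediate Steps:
v(s) = -5 + 2*s**2 (v(s) = (s**2 + s**2) - 5 = 2*s**2 - 5 = -5 + 2*s**2)
G(R, n) = (5 + n)**2 (G(R, n) = (n + 5)**2 = (5 + n)**2)
C = 1 (C = 12 - 11 = 1)
(G(-8, v(2)) + C)**2 = ((5 + (-5 + 2*2**2))**2 + 1)**2 = ((5 + (-5 + 2*4))**2 + 1)**2 = ((5 + (-5 + 8))**2 + 1)**2 = ((5 + 3)**2 + 1)**2 = (8**2 + 1)**2 = (64 + 1)**2 = 65**2 = 4225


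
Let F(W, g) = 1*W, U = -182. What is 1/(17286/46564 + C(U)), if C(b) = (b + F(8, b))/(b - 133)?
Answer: 49890/46079 ≈ 1.0827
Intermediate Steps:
F(W, g) = W
C(b) = (8 + b)/(-133 + b) (C(b) = (b + 8)/(b - 133) = (8 + b)/(-133 + b))
1/(17286/46564 + C(U)) = 1/(17286/46564 + (8 - 182)/(-133 - 182)) = 1/(17286*(1/46564) - 174/(-315)) = 1/(8643/23282 - 1/315*(-174)) = 1/(8643/23282 + 58/105) = 1/(46079/49890) = 49890/46079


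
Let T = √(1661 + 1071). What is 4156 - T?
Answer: 4156 - 2*√683 ≈ 4103.7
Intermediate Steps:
T = 2*√683 (T = √2732 = 2*√683 ≈ 52.269)
4156 - T = 4156 - 2*√683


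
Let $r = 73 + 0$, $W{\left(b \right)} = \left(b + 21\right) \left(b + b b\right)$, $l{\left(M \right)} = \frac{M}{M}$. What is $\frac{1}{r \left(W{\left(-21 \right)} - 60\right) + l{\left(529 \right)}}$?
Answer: $- \frac{1}{4379} \approx -0.00022836$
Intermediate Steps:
$l{\left(M \right)} = 1$
$W{\left(b \right)} = \left(21 + b\right) \left(b + b^{2}\right)$
$r = 73$
$\frac{1}{r \left(W{\left(-21 \right)} - 60\right) + l{\left(529 \right)}} = \frac{1}{73 \left(- 21 \left(21 + \left(-21\right)^{2} + 22 \left(-21\right)\right) - 60\right) + 1} = \frac{1}{73 \left(- 21 \left(21 + 441 - 462\right) - 60\right) + 1} = \frac{1}{73 \left(\left(-21\right) 0 - 60\right) + 1} = \frac{1}{73 \left(0 - 60\right) + 1} = \frac{1}{73 \left(-60\right) + 1} = \frac{1}{-4380 + 1} = \frac{1}{-4379} = - \frac{1}{4379}$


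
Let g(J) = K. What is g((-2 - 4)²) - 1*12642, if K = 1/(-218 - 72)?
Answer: -3666181/290 ≈ -12642.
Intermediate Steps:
K = -1/290 (K = 1/(-290) = -1/290 ≈ -0.0034483)
g(J) = -1/290
g((-2 - 4)²) - 1*12642 = -1/290 - 1*12642 = -1/290 - 12642 = -3666181/290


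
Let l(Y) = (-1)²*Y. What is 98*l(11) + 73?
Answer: 1151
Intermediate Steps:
l(Y) = Y (l(Y) = 1*Y = Y)
98*l(11) + 73 = 98*11 + 73 = 1078 + 73 = 1151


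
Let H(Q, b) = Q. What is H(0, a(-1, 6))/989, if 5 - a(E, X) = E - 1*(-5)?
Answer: 0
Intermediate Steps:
a(E, X) = -E (a(E, X) = 5 - (E - 1*(-5)) = 5 - (E + 5) = 5 - (5 + E) = 5 + (-5 - E) = -E)
H(0, a(-1, 6))/989 = 0/989 = 0*(1/989) = 0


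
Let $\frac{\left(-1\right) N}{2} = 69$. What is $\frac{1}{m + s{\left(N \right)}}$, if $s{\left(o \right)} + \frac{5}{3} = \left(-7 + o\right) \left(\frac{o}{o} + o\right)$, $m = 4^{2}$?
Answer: $\frac{3}{59638} \approx 5.0304 \cdot 10^{-5}$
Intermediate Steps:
$m = 16$
$N = -138$ ($N = \left(-2\right) 69 = -138$)
$s{\left(o \right)} = - \frac{5}{3} + \left(1 + o\right) \left(-7 + o\right)$ ($s{\left(o \right)} = - \frac{5}{3} + \left(-7 + o\right) \left(\frac{o}{o} + o\right) = - \frac{5}{3} + \left(-7 + o\right) \left(1 + o\right) = - \frac{5}{3} + \left(1 + o\right) \left(-7 + o\right)$)
$\frac{1}{m + s{\left(N \right)}} = \frac{1}{16 - \left(- \frac{2458}{3} - 19044\right)} = \frac{1}{16 + \left(- \frac{26}{3} + 19044 + 828\right)} = \frac{1}{16 + \frac{59590}{3}} = \frac{1}{\frac{59638}{3}} = \frac{3}{59638}$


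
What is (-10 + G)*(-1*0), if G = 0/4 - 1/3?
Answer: 0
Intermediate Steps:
G = -1/3 (G = 0*(1/4) - 1*1/3 = 0 - 1/3 = -1/3 ≈ -0.33333)
(-10 + G)*(-1*0) = (-10 - 1/3)*(-1*0) = -31/3*0 = 0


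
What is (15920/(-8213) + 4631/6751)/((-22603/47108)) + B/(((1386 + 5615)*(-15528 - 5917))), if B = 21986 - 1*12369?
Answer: 11421440483897909649/4375761960029068735 ≈ 2.6102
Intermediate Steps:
B = 9617 (B = 21986 - 12369 = 9617)
(15920/(-8213) + 4631/6751)/((-22603/47108)) + B/(((1386 + 5615)*(-15528 - 5917))) = (15920/(-8213) + 4631/6751)/((-22603/47108)) + 9617/(((1386 + 5615)*(-15528 - 5917))) = (15920*(-1/8213) + 4631*(1/6751))/((-22603*1/47108)) + 9617/((7001*(-21445))) = (-15920/8213 + 4631/6751)/(-22603/47108) + 9617/(-150136445) = -1614919/1289441*(-47108/22603) + 9617*(-1/150136445) = 76075604252/29145234923 - 9617/150136445 = 11421440483897909649/4375761960029068735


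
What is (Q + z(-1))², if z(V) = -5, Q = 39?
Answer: 1156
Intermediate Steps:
(Q + z(-1))² = (39 - 5)² = 34² = 1156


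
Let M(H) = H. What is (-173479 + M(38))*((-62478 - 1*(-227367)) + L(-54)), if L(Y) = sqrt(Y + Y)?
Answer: -28598513049 - 1040646*I*sqrt(3) ≈ -2.8599e+10 - 1.8025e+6*I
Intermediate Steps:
L(Y) = sqrt(2)*sqrt(Y) (L(Y) = sqrt(2*Y) = sqrt(2)*sqrt(Y))
(-173479 + M(38))*((-62478 - 1*(-227367)) + L(-54)) = (-173479 + 38)*((-62478 - 1*(-227367)) + sqrt(2)*sqrt(-54)) = -173441*((-62478 + 227367) + sqrt(2)*(3*I*sqrt(6))) = -173441*(164889 + 6*I*sqrt(3)) = -28598513049 - 1040646*I*sqrt(3)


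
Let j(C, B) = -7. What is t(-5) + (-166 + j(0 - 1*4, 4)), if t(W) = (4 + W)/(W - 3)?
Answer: -1383/8 ≈ -172.88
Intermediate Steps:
t(W) = (4 + W)/(-3 + W)
t(-5) + (-166 + j(0 - 1*4, 4)) = (4 - 5)/(-3 - 5) + (-166 - 7) = -1/(-8) - 173 = -⅛*(-1) - 173 = ⅛ - 173 = -1383/8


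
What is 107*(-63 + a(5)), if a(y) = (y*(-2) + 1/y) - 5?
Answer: -41623/5 ≈ -8324.6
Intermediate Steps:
a(y) = -5 + 1/y - 2*y (a(y) = (-2*y + 1/y) - 5 = (1/y - 2*y) - 5 = -5 + 1/y - 2*y)
107*(-63 + a(5)) = 107*(-63 + (-5 + 1/5 - 2*5)) = 107*(-63 + (-5 + ⅕ - 10)) = 107*(-63 - 74/5) = 107*(-389/5) = -41623/5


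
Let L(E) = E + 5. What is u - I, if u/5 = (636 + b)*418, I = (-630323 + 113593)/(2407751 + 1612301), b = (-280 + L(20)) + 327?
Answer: 2974275931085/2010026 ≈ 1.4797e+6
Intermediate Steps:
L(E) = 5 + E
b = 72 (b = (-280 + (5 + 20)) + 327 = (-280 + 25) + 327 = -255 + 327 = 72)
I = -258365/2010026 (I = -516730/4020052 = -516730*1/4020052 = -258365/2010026 ≈ -0.12854)
u = 1479720 (u = 5*((636 + 72)*418) = 5*(708*418) = 5*295944 = 1479720)
u - I = 1479720 - 1*(-258365/2010026) = 1479720 + 258365/2010026 = 2974275931085/2010026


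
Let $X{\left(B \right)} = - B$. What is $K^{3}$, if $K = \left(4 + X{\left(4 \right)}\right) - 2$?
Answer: $-8$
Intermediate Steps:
$K = -2$ ($K = \left(4 - 4\right) - 2 = \left(4 - 4\right) + \left(-5 + 3\right) = 0 - 2 = -2$)
$K^{3} = \left(-2\right)^{3} = -8$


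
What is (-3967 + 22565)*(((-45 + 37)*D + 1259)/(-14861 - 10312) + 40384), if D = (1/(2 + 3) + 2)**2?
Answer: 157553764729738/209775 ≈ 7.5106e+8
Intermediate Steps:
D = 121/25 (D = (1/5 + 2)**2 = (11/5)**2 = 121/25 ≈ 4.8400)
(-3967 + 22565)*(((-45 + 37)*D + 1259)/(-14861 - 10312) + 40384) = (-3967 + 22565)*(((-45 + 37)*(121/25) + 1259)/(-14861 - 10312) + 40384) = 18598*((-8*121/25 + 1259)/(-25173) + 40384) = 18598*((-968/25 + 1259)*(-1/25173) + 40384) = 18598*((30507/25)*(-1/25173) + 40384) = 18598*(-10169/209775 + 40384) = 18598*(8471543431/209775) = 157553764729738/209775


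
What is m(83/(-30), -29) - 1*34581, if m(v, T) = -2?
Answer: -34583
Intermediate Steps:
m(83/(-30), -29) - 1*34581 = -2 - 1*34581 = -2 - 34581 = -34583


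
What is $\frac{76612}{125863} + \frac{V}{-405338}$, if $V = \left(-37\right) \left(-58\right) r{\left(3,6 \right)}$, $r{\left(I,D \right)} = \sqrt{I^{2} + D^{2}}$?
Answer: $\frac{76612}{125863} - \frac{3219 \sqrt{5}}{202669} \approx 0.57318$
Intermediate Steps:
$r{\left(I,D \right)} = \sqrt{D^{2} + I^{2}}$
$V = 6438 \sqrt{5}$ ($V = \left(-37\right) \left(-58\right) \sqrt{6^{2} + 3^{2}} = 2146 \sqrt{36 + 9} = 2146 \sqrt{45} = 2146 \cdot 3 \sqrt{5} = 6438 \sqrt{5} \approx 14396.0$)
$\frac{76612}{125863} + \frac{V}{-405338} = \frac{76612}{125863} + \frac{6438 \sqrt{5}}{-405338} = 76612 \cdot \frac{1}{125863} + 6438 \sqrt{5} \left(- \frac{1}{405338}\right) = \frac{76612}{125863} - \frac{3219 \sqrt{5}}{202669}$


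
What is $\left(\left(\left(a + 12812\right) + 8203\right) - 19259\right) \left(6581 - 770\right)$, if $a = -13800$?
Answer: $-69987684$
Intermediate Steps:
$\left(\left(\left(a + 12812\right) + 8203\right) - 19259\right) \left(6581 - 770\right) = \left(\left(\left(-13800 + 12812\right) + 8203\right) - 19259\right) \left(6581 - 770\right) = \left(\left(-988 + 8203\right) - 19259\right) 5811 = \left(7215 - 19259\right) 5811 = \left(-12044\right) 5811 = -69987684$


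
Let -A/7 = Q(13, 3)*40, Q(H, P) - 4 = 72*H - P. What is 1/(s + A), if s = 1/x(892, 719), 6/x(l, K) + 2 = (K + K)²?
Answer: 3/246841 ≈ 1.2154e-5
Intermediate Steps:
x(l, K) = 6/(-2 + 4*K²) (x(l, K) = 6/(-2 + (K + K)²) = 6/(-2 + (2*K)²) = 6/(-2 + 4*K²))
s = 1033921/3 (s = 1/(3/(-1 + 2*719²)) = 1/(3/(-1 + 2*516961)) = 1/(3/(-1 + 1033922)) = 1/(3/1033921) = 1033921/3 ≈ 3.4464e+5)
Q(H, P) = 4 - P + 72*H (Q(H, P) = 4 + (72*H - P) = 4 + (-P + 72*H) = 4 - P + 72*H)
A = -262360 (A = -7*(4 - 1*3 + 72*13)*40 = -7*(4 - 3 + 936)*40 = -6559*40 = -7*37480 = -262360)
1/(s + A) = 1/(1033921/3 - 262360) = 1/(246841/3) = 3/246841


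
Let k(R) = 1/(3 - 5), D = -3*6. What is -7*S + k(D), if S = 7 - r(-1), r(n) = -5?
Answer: -169/2 ≈ -84.500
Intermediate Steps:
D = -18
S = 12 (S = 7 - 1*(-5) = 7 + 5 = 12)
k(R) = -½ (k(R) = 1/(-2) = -½)
-7*S + k(D) = -7*12 - ½ = -84 - ½ = -169/2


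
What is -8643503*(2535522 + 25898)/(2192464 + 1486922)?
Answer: -11069820727130/1839693 ≈ -6.0172e+6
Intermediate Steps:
-8643503*(2535522 + 25898)/(2192464 + 1486922) = -8643503/(3679386/2561420) = -8643503/(3679386*(1/2561420)) = -8643503/1839693/1280710 = -8643503*1280710/1839693 = -11069820727130/1839693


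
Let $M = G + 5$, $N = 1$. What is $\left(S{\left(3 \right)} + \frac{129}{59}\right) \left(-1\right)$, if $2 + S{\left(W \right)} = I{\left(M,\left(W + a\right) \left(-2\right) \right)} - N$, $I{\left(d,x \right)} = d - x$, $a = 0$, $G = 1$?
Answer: $- \frac{660}{59} \approx -11.186$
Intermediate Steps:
$M = 6$ ($M = 1 + 5 = 6$)
$S{\left(W \right)} = 3 + 2 W$ ($S{\left(W \right)} = -2 - \left(-5 + \left(W + 0\right) \left(-2\right)\right) = -2 - \left(-5 + W \left(-2\right)\right) = -2 - \left(-5 - 2 W\right) = -2 + \left(\left(6 + 2 W\right) - 1\right) = -2 + \left(5 + 2 W\right) = 3 + 2 W$)
$\left(S{\left(3 \right)} + \frac{129}{59}\right) \left(-1\right) = \left(\left(3 + 2 \cdot 3\right) + \frac{129}{59}\right) \left(-1\right) = \left(\left(3 + 6\right) + 129 \cdot \frac{1}{59}\right) \left(-1\right) = \left(9 + \frac{129}{59}\right) \left(-1\right) = \frac{660}{59} \left(-1\right) = - \frac{660}{59}$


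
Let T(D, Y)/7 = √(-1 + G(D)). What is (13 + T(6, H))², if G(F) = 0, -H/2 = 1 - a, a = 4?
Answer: 120 + 182*I ≈ 120.0 + 182.0*I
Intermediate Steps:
H = 6 (H = -2*(1 - 1*4) = -2*(1 - 4) = -2*(-3) = 6)
T(D, Y) = 7*I (T(D, Y) = 7*√(-1 + 0) = 7*√(-1) = 7*I)
(13 + T(6, H))² = (13 + 7*I)²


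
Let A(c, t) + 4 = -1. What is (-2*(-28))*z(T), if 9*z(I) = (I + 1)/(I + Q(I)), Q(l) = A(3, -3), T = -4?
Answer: 56/27 ≈ 2.0741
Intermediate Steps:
A(c, t) = -5 (A(c, t) = -4 - 1 = -5)
Q(l) = -5
z(I) = (1 + I)/(9*(-5 + I)) (z(I) = ((I + 1)/(I - 5))/9 = ((1 + I)/(-5 + I))/9 = (1 + I)/(9*(-5 + I)))
(-2*(-28))*z(T) = (-2*(-28))*((1 - 4)/(9*(-5 - 4))) = 56*((⅑)*(-3)/(-9)) = 56*((⅑)*(-⅑)*(-3)) = 56*(1/27) = 56/27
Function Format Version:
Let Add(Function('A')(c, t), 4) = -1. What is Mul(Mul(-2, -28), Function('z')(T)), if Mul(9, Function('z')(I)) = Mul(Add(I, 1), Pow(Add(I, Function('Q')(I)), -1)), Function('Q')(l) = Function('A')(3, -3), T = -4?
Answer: Rational(56, 27) ≈ 2.0741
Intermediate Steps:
Function('A')(c, t) = -5 (Function('A')(c, t) = Add(-4, -1) = -5)
Function('Q')(l) = -5
Function('z')(I) = Mul(Rational(1, 9), Pow(Add(-5, I), -1), Add(1, I)) (Function('z')(I) = Mul(Rational(1, 9), Mul(Add(I, 1), Pow(Add(I, -5), -1))) = Mul(Rational(1, 9), Mul(Add(1, I), Pow(Add(-5, I), -1))) = Mul(Rational(1, 9), Mul(Pow(Add(-5, I), -1), Add(1, I))) = Mul(Rational(1, 9), Pow(Add(-5, I), -1), Add(1, I)))
Mul(Mul(-2, -28), Function('z')(T)) = Mul(Mul(-2, -28), Mul(Rational(1, 9), Pow(Add(-5, -4), -1), Add(1, -4))) = Mul(56, Mul(Rational(1, 9), Pow(-9, -1), -3)) = Mul(56, Mul(Rational(1, 9), Rational(-1, 9), -3)) = Mul(56, Rational(1, 27)) = Rational(56, 27)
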